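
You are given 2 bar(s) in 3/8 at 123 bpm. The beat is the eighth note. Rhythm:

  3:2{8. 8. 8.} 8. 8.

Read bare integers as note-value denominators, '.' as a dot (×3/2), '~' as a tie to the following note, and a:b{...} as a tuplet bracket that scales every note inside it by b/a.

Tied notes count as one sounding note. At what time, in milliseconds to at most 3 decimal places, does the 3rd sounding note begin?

1. 0.0ms @ 0 + 487.805ms (1)
2. 487.805ms @ 1 + 487.805ms (1)
3. 975.61ms @ 2 + 487.805ms (1)
4. 1463.415ms @ 3 + 731.707ms (3/2)
5. 2195.122ms @ 9/2 + 731.707ms (3/2)

note 3 onset = 2b = 975.61ms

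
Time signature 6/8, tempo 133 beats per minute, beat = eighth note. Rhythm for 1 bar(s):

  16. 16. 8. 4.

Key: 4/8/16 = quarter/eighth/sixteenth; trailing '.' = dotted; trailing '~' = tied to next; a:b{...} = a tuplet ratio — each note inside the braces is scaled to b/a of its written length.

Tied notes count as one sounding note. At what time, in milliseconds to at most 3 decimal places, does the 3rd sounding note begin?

1. 0.0ms @ 0 + 338.346ms (3/4)
2. 338.346ms @ 3/4 + 338.346ms (3/4)
3. 676.692ms @ 3/2 + 676.692ms (3/2)
4. 1353.383ms @ 3 + 1353.383ms (3)

note 3 onset = 3/2b = 676.692ms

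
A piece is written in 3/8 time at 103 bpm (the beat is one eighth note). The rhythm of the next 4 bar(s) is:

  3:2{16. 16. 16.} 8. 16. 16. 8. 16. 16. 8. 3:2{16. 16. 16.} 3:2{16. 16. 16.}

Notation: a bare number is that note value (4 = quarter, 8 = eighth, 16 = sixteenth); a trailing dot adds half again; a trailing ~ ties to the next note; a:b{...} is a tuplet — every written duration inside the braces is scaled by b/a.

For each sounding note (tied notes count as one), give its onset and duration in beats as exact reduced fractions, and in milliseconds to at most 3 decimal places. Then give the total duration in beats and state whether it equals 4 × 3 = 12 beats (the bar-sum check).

1) 0.0ms=0b +291.262ms=1/2b
2) 291.262ms=1/2b +291.262ms=1/2b
3) 582.524ms=1b +291.262ms=1/2b
4) 873.786ms=3/2b +873.786ms=3/2b
5) 1747.573ms=3b +436.893ms=3/4b
6) 2184.466ms=15/4b +436.893ms=3/4b
7) 2621.359ms=9/2b +873.786ms=3/2b
8) 3495.146ms=6b +436.893ms=3/4b
9) 3932.039ms=27/4b +436.893ms=3/4b
10) 4368.932ms=15/2b +873.786ms=3/2b
11) 5242.718ms=9b +291.262ms=1/2b
12) 5533.981ms=19/2b +291.262ms=1/2b
13) 5825.243ms=10b +291.262ms=1/2b
14) 6116.505ms=21/2b +291.262ms=1/2b
15) 6407.767ms=11b +291.262ms=1/2b
16) 6699.029ms=23/2b +291.262ms=1/2b
Σ=12b of 12 (103bpm 3/8) — PASS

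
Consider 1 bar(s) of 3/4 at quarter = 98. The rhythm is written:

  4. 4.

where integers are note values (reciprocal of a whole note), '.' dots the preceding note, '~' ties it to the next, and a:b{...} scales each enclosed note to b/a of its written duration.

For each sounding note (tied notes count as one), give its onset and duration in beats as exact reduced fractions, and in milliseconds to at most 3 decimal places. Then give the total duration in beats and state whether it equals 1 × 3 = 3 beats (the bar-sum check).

1) 0.0ms=0b +918.367ms=3/2b
2) 918.367ms=3/2b +918.367ms=3/2b
Σ=3b of 3 (98bpm 3/4) — PASS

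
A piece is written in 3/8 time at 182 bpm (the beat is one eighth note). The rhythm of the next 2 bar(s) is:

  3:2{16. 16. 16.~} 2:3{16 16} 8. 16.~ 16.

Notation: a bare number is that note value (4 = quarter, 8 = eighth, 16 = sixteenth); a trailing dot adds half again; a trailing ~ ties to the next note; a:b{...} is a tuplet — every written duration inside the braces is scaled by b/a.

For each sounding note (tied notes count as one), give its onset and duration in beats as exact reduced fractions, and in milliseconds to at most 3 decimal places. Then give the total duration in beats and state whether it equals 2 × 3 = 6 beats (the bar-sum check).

1) 0.0ms=0b +164.835ms=1/2b
2) 164.835ms=1/2b +164.835ms=1/2b
3) 329.67ms=1b +412.088ms=5/4b
4) 741.758ms=9/4b +247.253ms=3/4b
5) 989.011ms=3b +494.505ms=3/2b
6) 1483.516ms=9/2b +494.505ms=3/2b
Σ=6b of 6 (182bpm 3/8) — PASS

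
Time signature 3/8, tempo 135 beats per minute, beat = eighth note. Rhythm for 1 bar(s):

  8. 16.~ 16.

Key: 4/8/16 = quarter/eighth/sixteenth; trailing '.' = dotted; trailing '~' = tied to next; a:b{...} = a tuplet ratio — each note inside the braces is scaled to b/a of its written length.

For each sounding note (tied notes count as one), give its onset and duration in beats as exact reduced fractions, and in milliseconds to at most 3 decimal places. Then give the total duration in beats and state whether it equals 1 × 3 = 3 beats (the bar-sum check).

1) 0.0ms=0b +666.667ms=3/2b
2) 666.667ms=3/2b +666.667ms=3/2b
Σ=3b of 3 (135bpm 3/8) — PASS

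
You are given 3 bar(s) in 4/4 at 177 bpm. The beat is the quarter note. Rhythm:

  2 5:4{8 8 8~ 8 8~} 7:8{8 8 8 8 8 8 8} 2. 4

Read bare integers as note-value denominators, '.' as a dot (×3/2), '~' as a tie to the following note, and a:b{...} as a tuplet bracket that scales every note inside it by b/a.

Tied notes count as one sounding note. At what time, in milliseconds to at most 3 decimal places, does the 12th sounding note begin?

1. 0.0ms @ 0 + 677.966ms (2)
2. 677.966ms @ 2 + 135.593ms (2/5)
3. 813.559ms @ 12/5 + 135.593ms (2/5)
4. 949.153ms @ 14/5 + 271.186ms (4/5)
5. 1220.339ms @ 18/5 + 329.298ms (34/35)
6. 1549.637ms @ 32/7 + 193.705ms (4/7)
7. 1743.341ms @ 36/7 + 193.705ms (4/7)
8. 1937.046ms @ 40/7 + 193.705ms (4/7)
9. 2130.751ms @ 44/7 + 193.705ms (4/7)
10. 2324.455ms @ 48/7 + 193.705ms (4/7)
11. 2518.16ms @ 52/7 + 193.705ms (4/7)
12. 2711.864ms @ 8 + 1016.949ms (3)
13. 3728.814ms @ 11 + 338.983ms (1)

note 12 onset = 8b = 2711.864ms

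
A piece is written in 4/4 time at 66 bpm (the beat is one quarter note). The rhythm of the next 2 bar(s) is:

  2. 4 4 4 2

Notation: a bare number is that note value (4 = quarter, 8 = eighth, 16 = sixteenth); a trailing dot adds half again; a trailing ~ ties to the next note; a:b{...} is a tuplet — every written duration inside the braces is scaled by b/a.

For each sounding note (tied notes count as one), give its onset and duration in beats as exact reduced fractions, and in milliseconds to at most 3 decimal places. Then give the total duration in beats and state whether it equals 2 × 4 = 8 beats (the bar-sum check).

1) 0.0ms=0b +2727.273ms=3b
2) 2727.273ms=3b +909.091ms=1b
3) 3636.364ms=4b +909.091ms=1b
4) 4545.455ms=5b +909.091ms=1b
5) 5454.545ms=6b +1818.182ms=2b
Σ=8b of 8 (66bpm 4/4) — PASS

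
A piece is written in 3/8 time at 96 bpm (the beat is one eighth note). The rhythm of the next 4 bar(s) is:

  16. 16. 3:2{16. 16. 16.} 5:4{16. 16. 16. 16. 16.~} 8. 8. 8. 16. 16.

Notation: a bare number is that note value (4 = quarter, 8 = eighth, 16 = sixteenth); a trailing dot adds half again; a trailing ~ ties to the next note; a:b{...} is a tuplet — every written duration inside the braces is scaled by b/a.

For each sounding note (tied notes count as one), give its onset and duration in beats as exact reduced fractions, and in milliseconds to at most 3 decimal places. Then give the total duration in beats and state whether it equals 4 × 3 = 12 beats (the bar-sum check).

1) 0.0ms=0b +468.75ms=3/4b
2) 468.75ms=3/4b +468.75ms=3/4b
3) 937.5ms=3/2b +312.5ms=1/2b
4) 1250.0ms=2b +312.5ms=1/2b
5) 1562.5ms=5/2b +312.5ms=1/2b
6) 1875.0ms=3b +375.0ms=3/5b
7) 2250.0ms=18/5b +375.0ms=3/5b
8) 2625.0ms=21/5b +375.0ms=3/5b
9) 3000.0ms=24/5b +375.0ms=3/5b
10) 3375.0ms=27/5b +1312.5ms=21/10b
11) 4687.5ms=15/2b +937.5ms=3/2b
12) 5625.0ms=9b +937.5ms=3/2b
13) 6562.5ms=21/2b +468.75ms=3/4b
14) 7031.25ms=45/4b +468.75ms=3/4b
Σ=12b of 12 (96bpm 3/8) — PASS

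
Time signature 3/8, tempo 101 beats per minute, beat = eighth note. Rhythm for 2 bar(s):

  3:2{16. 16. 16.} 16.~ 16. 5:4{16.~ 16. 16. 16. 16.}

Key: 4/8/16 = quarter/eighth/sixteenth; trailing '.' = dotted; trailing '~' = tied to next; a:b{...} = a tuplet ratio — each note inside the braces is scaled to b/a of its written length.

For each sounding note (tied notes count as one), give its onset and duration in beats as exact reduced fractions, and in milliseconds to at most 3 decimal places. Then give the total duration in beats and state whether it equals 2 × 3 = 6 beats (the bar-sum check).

1) 0.0ms=0b +297.03ms=1/2b
2) 297.03ms=1/2b +297.03ms=1/2b
3) 594.059ms=1b +297.03ms=1/2b
4) 891.089ms=3/2b +891.089ms=3/2b
5) 1782.178ms=3b +712.871ms=6/5b
6) 2495.05ms=21/5b +356.436ms=3/5b
7) 2851.485ms=24/5b +356.436ms=3/5b
8) 3207.921ms=27/5b +356.436ms=3/5b
Σ=6b of 6 (101bpm 3/8) — PASS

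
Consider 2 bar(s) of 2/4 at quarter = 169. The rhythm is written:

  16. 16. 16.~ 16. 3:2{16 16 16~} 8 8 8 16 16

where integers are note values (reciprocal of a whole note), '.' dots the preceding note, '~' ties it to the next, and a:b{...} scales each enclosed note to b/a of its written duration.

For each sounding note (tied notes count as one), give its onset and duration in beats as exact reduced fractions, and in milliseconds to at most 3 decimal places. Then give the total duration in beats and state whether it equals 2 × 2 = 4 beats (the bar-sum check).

1) 0.0ms=0b +133.136ms=3/8b
2) 133.136ms=3/8b +133.136ms=3/8b
3) 266.272ms=3/4b +266.272ms=3/4b
4) 532.544ms=3/2b +59.172ms=1/6b
5) 591.716ms=5/3b +59.172ms=1/6b
6) 650.888ms=11/6b +236.686ms=2/3b
7) 887.574ms=5/2b +177.515ms=1/2b
8) 1065.089ms=3b +177.515ms=1/2b
9) 1242.604ms=7/2b +88.757ms=1/4b
10) 1331.361ms=15/4b +88.757ms=1/4b
Σ=4b of 4 (169bpm 2/4) — PASS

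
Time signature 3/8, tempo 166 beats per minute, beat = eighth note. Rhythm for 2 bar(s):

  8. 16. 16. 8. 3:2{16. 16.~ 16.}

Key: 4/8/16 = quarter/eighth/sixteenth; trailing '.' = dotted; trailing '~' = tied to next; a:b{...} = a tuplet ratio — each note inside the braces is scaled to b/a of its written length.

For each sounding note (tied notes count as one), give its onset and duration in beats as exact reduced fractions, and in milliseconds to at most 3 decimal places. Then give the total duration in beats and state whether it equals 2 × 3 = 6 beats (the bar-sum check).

1) 0.0ms=0b +542.169ms=3/2b
2) 542.169ms=3/2b +271.084ms=3/4b
3) 813.253ms=9/4b +271.084ms=3/4b
4) 1084.337ms=3b +542.169ms=3/2b
5) 1626.506ms=9/2b +180.723ms=1/2b
6) 1807.229ms=5b +361.446ms=1b
Σ=6b of 6 (166bpm 3/8) — PASS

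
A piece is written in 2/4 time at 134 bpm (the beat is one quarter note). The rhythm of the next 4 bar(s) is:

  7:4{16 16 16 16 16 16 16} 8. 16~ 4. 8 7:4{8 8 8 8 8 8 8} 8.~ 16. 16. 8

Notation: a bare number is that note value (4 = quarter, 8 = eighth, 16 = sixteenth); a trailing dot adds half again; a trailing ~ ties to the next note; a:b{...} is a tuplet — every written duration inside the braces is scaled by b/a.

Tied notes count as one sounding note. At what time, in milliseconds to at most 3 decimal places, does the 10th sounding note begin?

1. 0.0ms @ 0 + 63.966ms (1/7)
2. 63.966ms @ 1/7 + 63.966ms (1/7)
3. 127.932ms @ 2/7 + 63.966ms (1/7)
4. 191.898ms @ 3/7 + 63.966ms (1/7)
5. 255.864ms @ 4/7 + 63.966ms (1/7)
6. 319.829ms @ 5/7 + 63.966ms (1/7)
7. 383.795ms @ 6/7 + 63.966ms (1/7)
8. 447.761ms @ 1 + 335.821ms (3/4)
9. 783.582ms @ 7/4 + 783.582ms (7/4)
10. 1567.164ms @ 7/2 + 223.881ms (1/2)
11. 1791.045ms @ 4 + 127.932ms (2/7)
12. 1918.977ms @ 30/7 + 127.932ms (2/7)
13. 2046.908ms @ 32/7 + 127.932ms (2/7)
14. 2174.84ms @ 34/7 + 127.932ms (2/7)
15. 2302.772ms @ 36/7 + 127.932ms (2/7)
16. 2430.704ms @ 38/7 + 127.932ms (2/7)
17. 2558.635ms @ 40/7 + 127.932ms (2/7)
18. 2686.567ms @ 6 + 503.731ms (9/8)
19. 3190.299ms @ 57/8 + 167.91ms (3/8)
20. 3358.209ms @ 15/2 + 223.881ms (1/2)

note 10 onset = 7/2b = 1567.164ms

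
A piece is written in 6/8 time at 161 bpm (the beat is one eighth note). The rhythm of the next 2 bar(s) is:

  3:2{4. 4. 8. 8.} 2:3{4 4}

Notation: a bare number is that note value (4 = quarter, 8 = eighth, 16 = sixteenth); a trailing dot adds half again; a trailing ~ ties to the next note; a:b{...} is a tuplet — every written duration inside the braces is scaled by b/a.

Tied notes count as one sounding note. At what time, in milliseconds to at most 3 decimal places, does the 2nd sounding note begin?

1. 0.0ms @ 0 + 745.342ms (2)
2. 745.342ms @ 2 + 745.342ms (2)
3. 1490.683ms @ 4 + 372.671ms (1)
4. 1863.354ms @ 5 + 372.671ms (1)
5. 2236.025ms @ 6 + 1118.012ms (3)
6. 3354.037ms @ 9 + 1118.012ms (3)

note 2 onset = 2b = 745.342ms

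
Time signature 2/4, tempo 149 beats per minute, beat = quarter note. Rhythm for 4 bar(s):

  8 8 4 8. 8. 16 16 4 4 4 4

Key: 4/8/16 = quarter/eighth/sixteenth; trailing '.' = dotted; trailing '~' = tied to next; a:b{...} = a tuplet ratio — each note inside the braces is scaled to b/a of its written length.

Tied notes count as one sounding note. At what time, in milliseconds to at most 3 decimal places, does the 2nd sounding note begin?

note 2 onset = 1/2b = 201.342ms

1. 0.0ms @ 0 + 201.342ms (1/2)
2. 201.342ms @ 1/2 + 201.342ms (1/2)
3. 402.685ms @ 1 + 402.685ms (1)
4. 805.369ms @ 2 + 302.013ms (3/4)
5. 1107.383ms @ 11/4 + 302.013ms (3/4)
6. 1409.396ms @ 7/2 + 100.671ms (1/4)
7. 1510.067ms @ 15/4 + 100.671ms (1/4)
8. 1610.738ms @ 4 + 402.685ms (1)
9. 2013.423ms @ 5 + 402.685ms (1)
10. 2416.107ms @ 6 + 402.685ms (1)
11. 2818.792ms @ 7 + 402.685ms (1)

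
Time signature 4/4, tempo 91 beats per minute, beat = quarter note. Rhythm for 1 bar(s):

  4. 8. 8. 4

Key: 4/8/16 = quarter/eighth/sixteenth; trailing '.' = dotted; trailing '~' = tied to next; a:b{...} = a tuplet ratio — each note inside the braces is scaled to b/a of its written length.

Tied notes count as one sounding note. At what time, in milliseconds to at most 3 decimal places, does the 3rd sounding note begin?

1. 0.0ms @ 0 + 989.011ms (3/2)
2. 989.011ms @ 3/2 + 494.505ms (3/4)
3. 1483.516ms @ 9/4 + 494.505ms (3/4)
4. 1978.022ms @ 3 + 659.341ms (1)

note 3 onset = 9/4b = 1483.516ms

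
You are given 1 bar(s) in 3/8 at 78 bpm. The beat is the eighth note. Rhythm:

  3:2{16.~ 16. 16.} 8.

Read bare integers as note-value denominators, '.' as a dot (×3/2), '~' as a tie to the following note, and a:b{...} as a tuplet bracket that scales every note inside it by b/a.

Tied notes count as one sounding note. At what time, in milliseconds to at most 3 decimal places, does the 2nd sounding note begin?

1. 0.0ms @ 0 + 769.231ms (1)
2. 769.231ms @ 1 + 384.615ms (1/2)
3. 1153.846ms @ 3/2 + 1153.846ms (3/2)

note 2 onset = 1b = 769.231ms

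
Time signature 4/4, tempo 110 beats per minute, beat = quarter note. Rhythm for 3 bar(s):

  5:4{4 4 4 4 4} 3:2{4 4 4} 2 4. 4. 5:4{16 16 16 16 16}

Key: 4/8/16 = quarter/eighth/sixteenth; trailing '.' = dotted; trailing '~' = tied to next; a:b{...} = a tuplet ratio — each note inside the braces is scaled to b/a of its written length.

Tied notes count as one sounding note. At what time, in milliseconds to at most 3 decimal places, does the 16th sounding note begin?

note 16 onset = 59/5b = 6436.364ms

1. 0.0ms @ 0 + 436.364ms (4/5)
2. 436.364ms @ 4/5 + 436.364ms (4/5)
3. 872.727ms @ 8/5 + 436.364ms (4/5)
4. 1309.091ms @ 12/5 + 436.364ms (4/5)
5. 1745.455ms @ 16/5 + 436.364ms (4/5)
6. 2181.818ms @ 4 + 363.636ms (2/3)
7. 2545.455ms @ 14/3 + 363.636ms (2/3)
8. 2909.091ms @ 16/3 + 363.636ms (2/3)
9. 3272.727ms @ 6 + 1090.909ms (2)
10. 4363.636ms @ 8 + 818.182ms (3/2)
11. 5181.818ms @ 19/2 + 818.182ms (3/2)
12. 6000.0ms @ 11 + 109.091ms (1/5)
13. 6109.091ms @ 56/5 + 109.091ms (1/5)
14. 6218.182ms @ 57/5 + 109.091ms (1/5)
15. 6327.273ms @ 58/5 + 109.091ms (1/5)
16. 6436.364ms @ 59/5 + 109.091ms (1/5)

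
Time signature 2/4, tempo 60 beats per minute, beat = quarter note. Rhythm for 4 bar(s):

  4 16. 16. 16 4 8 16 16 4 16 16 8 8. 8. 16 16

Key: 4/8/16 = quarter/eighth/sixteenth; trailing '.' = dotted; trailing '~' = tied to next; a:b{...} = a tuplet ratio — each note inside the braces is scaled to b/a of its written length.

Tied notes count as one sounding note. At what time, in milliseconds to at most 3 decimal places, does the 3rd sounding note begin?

note 3 onset = 11/8b = 1375.0ms

1. 0.0ms @ 0 + 1000.0ms (1)
2. 1000.0ms @ 1 + 375.0ms (3/8)
3. 1375.0ms @ 11/8 + 375.0ms (3/8)
4. 1750.0ms @ 7/4 + 250.0ms (1/4)
5. 2000.0ms @ 2 + 1000.0ms (1)
6. 3000.0ms @ 3 + 500.0ms (1/2)
7. 3500.0ms @ 7/2 + 250.0ms (1/4)
8. 3750.0ms @ 15/4 + 250.0ms (1/4)
9. 4000.0ms @ 4 + 1000.0ms (1)
10. 5000.0ms @ 5 + 250.0ms (1/4)
11. 5250.0ms @ 21/4 + 250.0ms (1/4)
12. 5500.0ms @ 11/2 + 500.0ms (1/2)
13. 6000.0ms @ 6 + 750.0ms (3/4)
14. 6750.0ms @ 27/4 + 750.0ms (3/4)
15. 7500.0ms @ 15/2 + 250.0ms (1/4)
16. 7750.0ms @ 31/4 + 250.0ms (1/4)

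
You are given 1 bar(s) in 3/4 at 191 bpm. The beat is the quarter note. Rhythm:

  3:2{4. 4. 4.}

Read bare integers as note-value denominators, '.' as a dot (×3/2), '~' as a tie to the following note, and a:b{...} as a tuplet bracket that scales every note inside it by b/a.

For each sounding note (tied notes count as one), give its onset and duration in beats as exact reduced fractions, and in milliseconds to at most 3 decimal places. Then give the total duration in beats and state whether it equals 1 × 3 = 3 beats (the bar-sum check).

1) 0.0ms=0b +314.136ms=1b
2) 314.136ms=1b +314.136ms=1b
3) 628.272ms=2b +314.136ms=1b
Σ=3b of 3 (191bpm 3/4) — PASS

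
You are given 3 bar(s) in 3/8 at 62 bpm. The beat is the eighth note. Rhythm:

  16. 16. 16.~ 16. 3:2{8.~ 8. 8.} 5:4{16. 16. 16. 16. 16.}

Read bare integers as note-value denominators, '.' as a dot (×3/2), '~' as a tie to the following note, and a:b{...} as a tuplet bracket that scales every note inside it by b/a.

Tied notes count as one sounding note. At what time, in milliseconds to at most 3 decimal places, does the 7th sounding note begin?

1. 0.0ms @ 0 + 725.806ms (3/4)
2. 725.806ms @ 3/4 + 725.806ms (3/4)
3. 1451.613ms @ 3/2 + 1451.613ms (3/2)
4. 2903.226ms @ 3 + 1935.484ms (2)
5. 4838.71ms @ 5 + 967.742ms (1)
6. 5806.452ms @ 6 + 580.645ms (3/5)
7. 6387.097ms @ 33/5 + 580.645ms (3/5)
8. 6967.742ms @ 36/5 + 580.645ms (3/5)
9. 7548.387ms @ 39/5 + 580.645ms (3/5)
10. 8129.032ms @ 42/5 + 580.645ms (3/5)

note 7 onset = 33/5b = 6387.097ms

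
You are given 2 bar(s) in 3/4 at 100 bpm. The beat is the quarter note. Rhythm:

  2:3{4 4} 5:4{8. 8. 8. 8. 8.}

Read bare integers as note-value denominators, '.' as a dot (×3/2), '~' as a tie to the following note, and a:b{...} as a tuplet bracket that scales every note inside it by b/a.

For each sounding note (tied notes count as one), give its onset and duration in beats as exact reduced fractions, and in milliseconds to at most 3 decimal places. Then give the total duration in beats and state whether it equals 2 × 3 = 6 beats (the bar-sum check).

1) 0.0ms=0b +900.0ms=3/2b
2) 900.0ms=3/2b +900.0ms=3/2b
3) 1800.0ms=3b +360.0ms=3/5b
4) 2160.0ms=18/5b +360.0ms=3/5b
5) 2520.0ms=21/5b +360.0ms=3/5b
6) 2880.0ms=24/5b +360.0ms=3/5b
7) 3240.0ms=27/5b +360.0ms=3/5b
Σ=6b of 6 (100bpm 3/4) — PASS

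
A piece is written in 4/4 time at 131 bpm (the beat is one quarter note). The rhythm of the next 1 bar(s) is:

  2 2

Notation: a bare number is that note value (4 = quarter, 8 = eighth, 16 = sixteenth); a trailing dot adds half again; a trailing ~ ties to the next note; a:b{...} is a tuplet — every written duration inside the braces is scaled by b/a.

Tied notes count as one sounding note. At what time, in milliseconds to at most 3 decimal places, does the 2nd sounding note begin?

1. 0.0ms @ 0 + 916.031ms (2)
2. 916.031ms @ 2 + 916.031ms (2)

note 2 onset = 2b = 916.031ms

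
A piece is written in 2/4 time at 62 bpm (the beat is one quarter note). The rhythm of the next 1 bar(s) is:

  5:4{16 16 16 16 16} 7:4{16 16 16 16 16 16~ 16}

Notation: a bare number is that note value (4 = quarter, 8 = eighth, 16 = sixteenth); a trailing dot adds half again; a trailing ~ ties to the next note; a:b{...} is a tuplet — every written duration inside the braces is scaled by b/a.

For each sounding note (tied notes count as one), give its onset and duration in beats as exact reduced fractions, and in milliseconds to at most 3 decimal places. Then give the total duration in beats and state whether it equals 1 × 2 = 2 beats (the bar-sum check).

1) 0.0ms=0b +193.548ms=1/5b
2) 193.548ms=1/5b +193.548ms=1/5b
3) 387.097ms=2/5b +193.548ms=1/5b
4) 580.645ms=3/5b +193.548ms=1/5b
5) 774.194ms=4/5b +193.548ms=1/5b
6) 967.742ms=1b +138.249ms=1/7b
7) 1105.991ms=8/7b +138.249ms=1/7b
8) 1244.24ms=9/7b +138.249ms=1/7b
9) 1382.488ms=10/7b +138.249ms=1/7b
10) 1520.737ms=11/7b +138.249ms=1/7b
11) 1658.986ms=12/7b +276.498ms=2/7b
Σ=2b of 2 (62bpm 2/4) — PASS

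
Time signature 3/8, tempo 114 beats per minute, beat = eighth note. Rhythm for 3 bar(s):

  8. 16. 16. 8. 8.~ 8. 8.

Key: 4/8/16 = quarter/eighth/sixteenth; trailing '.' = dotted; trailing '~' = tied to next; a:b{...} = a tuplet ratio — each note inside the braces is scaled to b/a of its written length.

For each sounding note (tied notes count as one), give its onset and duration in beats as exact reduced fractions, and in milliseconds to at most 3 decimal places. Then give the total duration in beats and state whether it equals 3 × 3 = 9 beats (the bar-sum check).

1) 0.0ms=0b +789.474ms=3/2b
2) 789.474ms=3/2b +394.737ms=3/4b
3) 1184.211ms=9/4b +394.737ms=3/4b
4) 1578.947ms=3b +789.474ms=3/2b
5) 2368.421ms=9/2b +1578.947ms=3b
6) 3947.368ms=15/2b +789.474ms=3/2b
Σ=9b of 9 (114bpm 3/8) — PASS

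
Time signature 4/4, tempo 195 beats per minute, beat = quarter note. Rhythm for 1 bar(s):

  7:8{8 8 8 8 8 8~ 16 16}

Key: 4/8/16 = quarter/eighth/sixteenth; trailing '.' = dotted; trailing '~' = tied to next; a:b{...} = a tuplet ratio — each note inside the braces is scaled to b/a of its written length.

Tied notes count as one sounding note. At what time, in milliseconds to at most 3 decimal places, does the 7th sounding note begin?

note 7 onset = 26/7b = 1142.857ms

1. 0.0ms @ 0 + 175.824ms (4/7)
2. 175.824ms @ 4/7 + 175.824ms (4/7)
3. 351.648ms @ 8/7 + 175.824ms (4/7)
4. 527.473ms @ 12/7 + 175.824ms (4/7)
5. 703.297ms @ 16/7 + 175.824ms (4/7)
6. 879.121ms @ 20/7 + 263.736ms (6/7)
7. 1142.857ms @ 26/7 + 87.912ms (2/7)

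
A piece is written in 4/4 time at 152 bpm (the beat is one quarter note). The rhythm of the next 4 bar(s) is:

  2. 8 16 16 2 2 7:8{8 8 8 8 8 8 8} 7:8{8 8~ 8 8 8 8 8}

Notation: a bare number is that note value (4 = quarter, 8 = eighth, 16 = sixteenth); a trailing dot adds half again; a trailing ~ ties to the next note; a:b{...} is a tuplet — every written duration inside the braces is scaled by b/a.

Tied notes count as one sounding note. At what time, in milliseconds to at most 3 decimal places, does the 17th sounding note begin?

1. 0.0ms @ 0 + 1184.211ms (3)
2. 1184.211ms @ 3 + 197.368ms (1/2)
3. 1381.579ms @ 7/2 + 98.684ms (1/4)
4. 1480.263ms @ 15/4 + 98.684ms (1/4)
5. 1578.947ms @ 4 + 789.474ms (2)
6. 2368.421ms @ 6 + 789.474ms (2)
7. 3157.895ms @ 8 + 225.564ms (4/7)
8. 3383.459ms @ 60/7 + 225.564ms (4/7)
9. 3609.023ms @ 64/7 + 225.564ms (4/7)
10. 3834.586ms @ 68/7 + 225.564ms (4/7)
11. 4060.15ms @ 72/7 + 225.564ms (4/7)
12. 4285.714ms @ 76/7 + 225.564ms (4/7)
13. 4511.278ms @ 80/7 + 225.564ms (4/7)
14. 4736.842ms @ 12 + 225.564ms (4/7)
15. 4962.406ms @ 88/7 + 451.128ms (8/7)
16. 5413.534ms @ 96/7 + 225.564ms (4/7)
17. 5639.098ms @ 100/7 + 225.564ms (4/7)
18. 5864.662ms @ 104/7 + 225.564ms (4/7)
19. 6090.226ms @ 108/7 + 225.564ms (4/7)

note 17 onset = 100/7b = 5639.098ms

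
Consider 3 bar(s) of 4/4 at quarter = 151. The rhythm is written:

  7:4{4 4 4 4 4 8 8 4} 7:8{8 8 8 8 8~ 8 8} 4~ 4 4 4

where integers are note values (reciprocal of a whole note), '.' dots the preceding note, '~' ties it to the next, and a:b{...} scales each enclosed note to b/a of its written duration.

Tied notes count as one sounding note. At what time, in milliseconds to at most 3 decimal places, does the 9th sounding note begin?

note 9 onset = 4b = 1589.404ms

1. 0.0ms @ 0 + 227.058ms (4/7)
2. 227.058ms @ 4/7 + 227.058ms (4/7)
3. 454.115ms @ 8/7 + 227.058ms (4/7)
4. 681.173ms @ 12/7 + 227.058ms (4/7)
5. 908.231ms @ 16/7 + 227.058ms (4/7)
6. 1135.289ms @ 20/7 + 113.529ms (2/7)
7. 1248.817ms @ 22/7 + 113.529ms (2/7)
8. 1362.346ms @ 24/7 + 227.058ms (4/7)
9. 1589.404ms @ 4 + 227.058ms (4/7)
10. 1816.462ms @ 32/7 + 227.058ms (4/7)
11. 2043.519ms @ 36/7 + 227.058ms (4/7)
12. 2270.577ms @ 40/7 + 227.058ms (4/7)
13. 2497.635ms @ 44/7 + 454.115ms (8/7)
14. 2951.75ms @ 52/7 + 227.058ms (4/7)
15. 3178.808ms @ 8 + 794.702ms (2)
16. 3973.51ms @ 10 + 397.351ms (1)
17. 4370.861ms @ 11 + 397.351ms (1)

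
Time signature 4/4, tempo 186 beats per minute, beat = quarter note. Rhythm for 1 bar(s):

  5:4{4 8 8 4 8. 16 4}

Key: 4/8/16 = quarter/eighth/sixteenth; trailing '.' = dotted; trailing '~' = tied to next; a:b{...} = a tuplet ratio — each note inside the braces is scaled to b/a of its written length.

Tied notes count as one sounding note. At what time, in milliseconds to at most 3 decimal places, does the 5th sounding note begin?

1. 0.0ms @ 0 + 258.065ms (4/5)
2. 258.065ms @ 4/5 + 129.032ms (2/5)
3. 387.097ms @ 6/5 + 129.032ms (2/5)
4. 516.129ms @ 8/5 + 258.065ms (4/5)
5. 774.194ms @ 12/5 + 193.548ms (3/5)
6. 967.742ms @ 3 + 64.516ms (1/5)
7. 1032.258ms @ 16/5 + 258.065ms (4/5)

note 5 onset = 12/5b = 774.194ms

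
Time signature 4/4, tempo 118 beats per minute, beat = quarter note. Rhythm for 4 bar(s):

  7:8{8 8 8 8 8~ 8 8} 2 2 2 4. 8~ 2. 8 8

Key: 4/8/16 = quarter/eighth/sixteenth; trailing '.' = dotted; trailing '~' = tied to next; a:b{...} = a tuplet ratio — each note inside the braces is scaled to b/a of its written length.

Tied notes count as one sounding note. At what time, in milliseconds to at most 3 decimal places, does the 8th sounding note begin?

1. 0.0ms @ 0 + 290.557ms (4/7)
2. 290.557ms @ 4/7 + 290.557ms (4/7)
3. 581.114ms @ 8/7 + 290.557ms (4/7)
4. 871.671ms @ 12/7 + 290.557ms (4/7)
5. 1162.228ms @ 16/7 + 581.114ms (8/7)
6. 1743.341ms @ 24/7 + 290.557ms (4/7)
7. 2033.898ms @ 4 + 1016.949ms (2)
8. 3050.847ms @ 6 + 1016.949ms (2)
9. 4067.797ms @ 8 + 1016.949ms (2)
10. 5084.746ms @ 10 + 762.712ms (3/2)
11. 5847.458ms @ 23/2 + 1779.661ms (7/2)
12. 7627.119ms @ 15 + 254.237ms (1/2)
13. 7881.356ms @ 31/2 + 254.237ms (1/2)

note 8 onset = 6b = 3050.847ms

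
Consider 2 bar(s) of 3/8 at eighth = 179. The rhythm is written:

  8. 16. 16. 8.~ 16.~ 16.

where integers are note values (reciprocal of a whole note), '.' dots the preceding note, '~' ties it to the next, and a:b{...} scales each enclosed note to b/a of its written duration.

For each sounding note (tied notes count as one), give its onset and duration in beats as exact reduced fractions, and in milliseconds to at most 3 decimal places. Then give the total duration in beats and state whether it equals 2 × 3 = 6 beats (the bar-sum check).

1) 0.0ms=0b +502.793ms=3/2b
2) 502.793ms=3/2b +251.397ms=3/4b
3) 754.19ms=9/4b +251.397ms=3/4b
4) 1005.587ms=3b +1005.587ms=3b
Σ=6b of 6 (179bpm 3/8) — PASS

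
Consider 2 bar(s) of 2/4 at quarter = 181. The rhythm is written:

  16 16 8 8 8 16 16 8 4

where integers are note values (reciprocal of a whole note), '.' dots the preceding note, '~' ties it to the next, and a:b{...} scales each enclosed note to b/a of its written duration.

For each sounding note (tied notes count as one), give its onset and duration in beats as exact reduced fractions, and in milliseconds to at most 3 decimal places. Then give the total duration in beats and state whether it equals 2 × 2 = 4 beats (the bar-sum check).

1) 0.0ms=0b +82.873ms=1/4b
2) 82.873ms=1/4b +82.873ms=1/4b
3) 165.746ms=1/2b +165.746ms=1/2b
4) 331.492ms=1b +165.746ms=1/2b
5) 497.238ms=3/2b +165.746ms=1/2b
6) 662.983ms=2b +82.873ms=1/4b
7) 745.856ms=9/4b +82.873ms=1/4b
8) 828.729ms=5/2b +165.746ms=1/2b
9) 994.475ms=3b +331.492ms=1b
Σ=4b of 4 (181bpm 2/4) — PASS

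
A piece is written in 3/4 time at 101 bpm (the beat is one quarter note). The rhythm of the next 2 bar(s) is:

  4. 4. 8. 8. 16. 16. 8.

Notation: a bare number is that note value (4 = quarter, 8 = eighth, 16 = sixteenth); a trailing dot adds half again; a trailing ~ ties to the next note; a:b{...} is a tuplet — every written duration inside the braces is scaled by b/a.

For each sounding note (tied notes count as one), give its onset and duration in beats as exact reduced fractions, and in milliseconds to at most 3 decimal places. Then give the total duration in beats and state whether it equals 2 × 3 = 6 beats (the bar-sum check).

1) 0.0ms=0b +891.089ms=3/2b
2) 891.089ms=3/2b +891.089ms=3/2b
3) 1782.178ms=3b +445.545ms=3/4b
4) 2227.723ms=15/4b +445.545ms=3/4b
5) 2673.267ms=9/2b +222.772ms=3/8b
6) 2896.04ms=39/8b +222.772ms=3/8b
7) 3118.812ms=21/4b +445.545ms=3/4b
Σ=6b of 6 (101bpm 3/4) — PASS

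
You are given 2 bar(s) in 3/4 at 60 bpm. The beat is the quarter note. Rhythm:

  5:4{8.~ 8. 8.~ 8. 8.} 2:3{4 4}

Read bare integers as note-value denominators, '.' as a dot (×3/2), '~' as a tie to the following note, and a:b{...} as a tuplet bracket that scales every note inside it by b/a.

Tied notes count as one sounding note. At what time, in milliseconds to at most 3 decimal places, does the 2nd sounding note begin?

1. 0.0ms @ 0 + 1200.0ms (6/5)
2. 1200.0ms @ 6/5 + 1200.0ms (6/5)
3. 2400.0ms @ 12/5 + 600.0ms (3/5)
4. 3000.0ms @ 3 + 1500.0ms (3/2)
5. 4500.0ms @ 9/2 + 1500.0ms (3/2)

note 2 onset = 6/5b = 1200.0ms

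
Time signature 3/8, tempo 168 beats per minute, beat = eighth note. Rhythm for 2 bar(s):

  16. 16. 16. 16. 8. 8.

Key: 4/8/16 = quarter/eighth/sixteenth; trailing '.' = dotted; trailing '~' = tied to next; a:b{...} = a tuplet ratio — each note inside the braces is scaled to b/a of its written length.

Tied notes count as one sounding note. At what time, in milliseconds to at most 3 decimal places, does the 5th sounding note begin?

note 5 onset = 3b = 1071.429ms

1. 0.0ms @ 0 + 267.857ms (3/4)
2. 267.857ms @ 3/4 + 267.857ms (3/4)
3. 535.714ms @ 3/2 + 267.857ms (3/4)
4. 803.571ms @ 9/4 + 267.857ms (3/4)
5. 1071.429ms @ 3 + 535.714ms (3/2)
6. 1607.143ms @ 9/2 + 535.714ms (3/2)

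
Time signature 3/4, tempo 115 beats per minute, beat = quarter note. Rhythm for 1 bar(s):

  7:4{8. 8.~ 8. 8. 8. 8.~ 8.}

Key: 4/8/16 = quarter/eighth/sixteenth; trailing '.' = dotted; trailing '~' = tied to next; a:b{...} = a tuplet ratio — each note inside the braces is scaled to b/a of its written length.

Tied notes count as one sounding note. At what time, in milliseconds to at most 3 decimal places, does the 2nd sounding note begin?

1. 0.0ms @ 0 + 223.602ms (3/7)
2. 223.602ms @ 3/7 + 447.205ms (6/7)
3. 670.807ms @ 9/7 + 223.602ms (3/7)
4. 894.41ms @ 12/7 + 223.602ms (3/7)
5. 1118.012ms @ 15/7 + 447.205ms (6/7)

note 2 onset = 3/7b = 223.602ms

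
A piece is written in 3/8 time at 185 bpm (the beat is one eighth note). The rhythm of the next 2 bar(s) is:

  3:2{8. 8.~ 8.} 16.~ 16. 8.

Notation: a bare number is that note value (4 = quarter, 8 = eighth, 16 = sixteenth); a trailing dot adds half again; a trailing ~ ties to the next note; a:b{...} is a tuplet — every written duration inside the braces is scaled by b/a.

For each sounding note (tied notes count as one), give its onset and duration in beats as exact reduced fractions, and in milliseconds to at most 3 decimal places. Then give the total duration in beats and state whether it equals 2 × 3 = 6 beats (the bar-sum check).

1) 0.0ms=0b +324.324ms=1b
2) 324.324ms=1b +648.649ms=2b
3) 972.973ms=3b +486.486ms=3/2b
4) 1459.459ms=9/2b +486.486ms=3/2b
Σ=6b of 6 (185bpm 3/8) — PASS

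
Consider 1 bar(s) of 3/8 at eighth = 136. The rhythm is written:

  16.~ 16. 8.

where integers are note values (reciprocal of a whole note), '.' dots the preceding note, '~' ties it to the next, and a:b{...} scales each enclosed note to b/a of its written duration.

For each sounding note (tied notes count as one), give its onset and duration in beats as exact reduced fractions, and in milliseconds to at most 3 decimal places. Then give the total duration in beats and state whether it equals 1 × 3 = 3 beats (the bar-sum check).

1) 0.0ms=0b +661.765ms=3/2b
2) 661.765ms=3/2b +661.765ms=3/2b
Σ=3b of 3 (136bpm 3/8) — PASS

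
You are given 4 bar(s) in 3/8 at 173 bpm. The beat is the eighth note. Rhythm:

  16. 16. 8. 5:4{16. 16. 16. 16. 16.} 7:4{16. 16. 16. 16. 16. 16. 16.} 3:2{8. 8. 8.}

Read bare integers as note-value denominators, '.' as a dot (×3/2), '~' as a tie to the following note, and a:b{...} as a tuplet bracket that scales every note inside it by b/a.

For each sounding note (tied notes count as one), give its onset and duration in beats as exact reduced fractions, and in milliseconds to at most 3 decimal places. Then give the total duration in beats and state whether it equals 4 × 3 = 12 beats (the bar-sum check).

1) 0.0ms=0b +260.116ms=3/4b
2) 260.116ms=3/4b +260.116ms=3/4b
3) 520.231ms=3/2b +520.231ms=3/2b
4) 1040.462ms=3b +208.092ms=3/5b
5) 1248.555ms=18/5b +208.092ms=3/5b
6) 1456.647ms=21/5b +208.092ms=3/5b
7) 1664.74ms=24/5b +208.092ms=3/5b
8) 1872.832ms=27/5b +208.092ms=3/5b
9) 2080.925ms=6b +148.637ms=3/7b
10) 2229.562ms=45/7b +148.637ms=3/7b
11) 2378.2ms=48/7b +148.637ms=3/7b
12) 2526.837ms=51/7b +148.637ms=3/7b
13) 2675.475ms=54/7b +148.637ms=3/7b
14) 2824.112ms=57/7b +148.637ms=3/7b
15) 2972.75ms=60/7b +148.637ms=3/7b
16) 3121.387ms=9b +346.821ms=1b
17) 3468.208ms=10b +346.821ms=1b
18) 3815.029ms=11b +346.821ms=1b
Σ=12b of 12 (173bpm 3/8) — PASS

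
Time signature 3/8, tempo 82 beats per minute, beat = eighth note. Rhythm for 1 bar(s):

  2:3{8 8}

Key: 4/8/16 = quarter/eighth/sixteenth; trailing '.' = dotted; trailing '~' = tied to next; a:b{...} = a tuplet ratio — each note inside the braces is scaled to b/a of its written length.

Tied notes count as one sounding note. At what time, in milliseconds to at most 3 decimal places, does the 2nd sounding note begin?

1. 0.0ms @ 0 + 1097.561ms (3/2)
2. 1097.561ms @ 3/2 + 1097.561ms (3/2)

note 2 onset = 3/2b = 1097.561ms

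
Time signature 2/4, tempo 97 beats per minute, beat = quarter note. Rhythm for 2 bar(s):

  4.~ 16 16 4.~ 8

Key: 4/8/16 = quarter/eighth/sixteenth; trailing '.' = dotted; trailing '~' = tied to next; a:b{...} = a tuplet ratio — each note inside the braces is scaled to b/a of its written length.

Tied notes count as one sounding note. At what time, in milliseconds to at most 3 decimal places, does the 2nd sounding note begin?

note 2 onset = 7/4b = 1082.474ms

1. 0.0ms @ 0 + 1082.474ms (7/4)
2. 1082.474ms @ 7/4 + 154.639ms (1/4)
3. 1237.113ms @ 2 + 1237.113ms (2)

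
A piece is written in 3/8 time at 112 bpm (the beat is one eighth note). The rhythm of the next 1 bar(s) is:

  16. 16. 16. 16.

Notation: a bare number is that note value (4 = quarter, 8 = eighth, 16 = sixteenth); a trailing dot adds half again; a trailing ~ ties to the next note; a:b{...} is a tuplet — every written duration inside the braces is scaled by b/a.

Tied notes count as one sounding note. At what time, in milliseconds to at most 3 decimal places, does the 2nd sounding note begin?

1. 0.0ms @ 0 + 401.786ms (3/4)
2. 401.786ms @ 3/4 + 401.786ms (3/4)
3. 803.571ms @ 3/2 + 401.786ms (3/4)
4. 1205.357ms @ 9/4 + 401.786ms (3/4)

note 2 onset = 3/4b = 401.786ms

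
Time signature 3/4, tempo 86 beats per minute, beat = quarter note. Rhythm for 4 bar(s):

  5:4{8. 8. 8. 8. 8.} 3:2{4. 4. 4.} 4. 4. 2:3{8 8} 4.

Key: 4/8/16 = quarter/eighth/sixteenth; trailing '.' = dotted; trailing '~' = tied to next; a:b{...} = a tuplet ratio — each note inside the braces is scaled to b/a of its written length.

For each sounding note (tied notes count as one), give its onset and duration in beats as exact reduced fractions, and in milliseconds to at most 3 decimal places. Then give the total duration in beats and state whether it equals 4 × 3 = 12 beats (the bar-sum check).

1) 0.0ms=0b +418.605ms=3/5b
2) 418.605ms=3/5b +418.605ms=3/5b
3) 837.209ms=6/5b +418.605ms=3/5b
4) 1255.814ms=9/5b +418.605ms=3/5b
5) 1674.419ms=12/5b +418.605ms=3/5b
6) 2093.023ms=3b +697.674ms=1b
7) 2790.698ms=4b +697.674ms=1b
8) 3488.372ms=5b +697.674ms=1b
9) 4186.047ms=6b +1046.512ms=3/2b
10) 5232.558ms=15/2b +1046.512ms=3/2b
11) 6279.07ms=9b +523.256ms=3/4b
12) 6802.326ms=39/4b +523.256ms=3/4b
13) 7325.581ms=21/2b +1046.512ms=3/2b
Σ=12b of 12 (86bpm 3/4) — PASS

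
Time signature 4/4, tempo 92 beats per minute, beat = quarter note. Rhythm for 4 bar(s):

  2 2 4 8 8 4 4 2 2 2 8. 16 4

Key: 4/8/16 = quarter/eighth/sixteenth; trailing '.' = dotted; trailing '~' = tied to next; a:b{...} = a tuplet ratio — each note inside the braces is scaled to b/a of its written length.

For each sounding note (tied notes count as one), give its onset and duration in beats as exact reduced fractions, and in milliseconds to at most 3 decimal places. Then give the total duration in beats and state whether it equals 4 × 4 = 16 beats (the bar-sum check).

1) 0.0ms=0b +1304.348ms=2b
2) 1304.348ms=2b +1304.348ms=2b
3) 2608.696ms=4b +652.174ms=1b
4) 3260.87ms=5b +326.087ms=1/2b
5) 3586.957ms=11/2b +326.087ms=1/2b
6) 3913.043ms=6b +652.174ms=1b
7) 4565.217ms=7b +652.174ms=1b
8) 5217.391ms=8b +1304.348ms=2b
9) 6521.739ms=10b +1304.348ms=2b
10) 7826.087ms=12b +1304.348ms=2b
11) 9130.435ms=14b +489.13ms=3/4b
12) 9619.565ms=59/4b +163.043ms=1/4b
13) 9782.609ms=15b +652.174ms=1b
Σ=16b of 16 (92bpm 4/4) — PASS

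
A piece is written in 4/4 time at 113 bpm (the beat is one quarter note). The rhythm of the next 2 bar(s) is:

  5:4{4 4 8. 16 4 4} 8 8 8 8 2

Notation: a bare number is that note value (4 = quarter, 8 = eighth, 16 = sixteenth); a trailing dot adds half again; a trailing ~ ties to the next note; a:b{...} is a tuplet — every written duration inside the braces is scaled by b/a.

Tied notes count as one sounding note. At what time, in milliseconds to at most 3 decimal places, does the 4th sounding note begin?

note 4 onset = 11/5b = 1168.142ms

1. 0.0ms @ 0 + 424.779ms (4/5)
2. 424.779ms @ 4/5 + 424.779ms (4/5)
3. 849.558ms @ 8/5 + 318.584ms (3/5)
4. 1168.142ms @ 11/5 + 106.195ms (1/5)
5. 1274.336ms @ 12/5 + 424.779ms (4/5)
6. 1699.115ms @ 16/5 + 424.779ms (4/5)
7. 2123.894ms @ 4 + 265.487ms (1/2)
8. 2389.381ms @ 9/2 + 265.487ms (1/2)
9. 2654.867ms @ 5 + 265.487ms (1/2)
10. 2920.354ms @ 11/2 + 265.487ms (1/2)
11. 3185.841ms @ 6 + 1061.947ms (2)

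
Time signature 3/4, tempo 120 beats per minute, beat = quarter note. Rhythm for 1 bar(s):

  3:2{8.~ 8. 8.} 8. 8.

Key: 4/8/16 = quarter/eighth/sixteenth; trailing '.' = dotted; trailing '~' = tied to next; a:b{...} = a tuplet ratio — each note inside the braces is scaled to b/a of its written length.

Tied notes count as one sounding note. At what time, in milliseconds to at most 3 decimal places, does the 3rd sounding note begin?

note 3 onset = 3/2b = 750.0ms

1. 0.0ms @ 0 + 500.0ms (1)
2. 500.0ms @ 1 + 250.0ms (1/2)
3. 750.0ms @ 3/2 + 375.0ms (3/4)
4. 1125.0ms @ 9/4 + 375.0ms (3/4)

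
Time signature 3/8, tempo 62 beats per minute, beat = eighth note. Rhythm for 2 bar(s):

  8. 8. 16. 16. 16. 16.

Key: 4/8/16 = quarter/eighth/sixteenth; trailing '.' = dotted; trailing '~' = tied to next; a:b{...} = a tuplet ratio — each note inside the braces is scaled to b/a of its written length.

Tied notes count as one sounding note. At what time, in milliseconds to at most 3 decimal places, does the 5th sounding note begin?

1. 0.0ms @ 0 + 1451.613ms (3/2)
2. 1451.613ms @ 3/2 + 1451.613ms (3/2)
3. 2903.226ms @ 3 + 725.806ms (3/4)
4. 3629.032ms @ 15/4 + 725.806ms (3/4)
5. 4354.839ms @ 9/2 + 725.806ms (3/4)
6. 5080.645ms @ 21/4 + 725.806ms (3/4)

note 5 onset = 9/2b = 4354.839ms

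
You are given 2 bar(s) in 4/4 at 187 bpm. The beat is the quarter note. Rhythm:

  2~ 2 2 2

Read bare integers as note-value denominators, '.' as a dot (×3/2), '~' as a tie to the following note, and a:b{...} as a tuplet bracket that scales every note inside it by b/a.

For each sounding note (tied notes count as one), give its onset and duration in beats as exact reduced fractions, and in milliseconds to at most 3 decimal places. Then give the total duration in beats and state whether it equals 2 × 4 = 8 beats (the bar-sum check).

1) 0.0ms=0b +1283.422ms=4b
2) 1283.422ms=4b +641.711ms=2b
3) 1925.134ms=6b +641.711ms=2b
Σ=8b of 8 (187bpm 4/4) — PASS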